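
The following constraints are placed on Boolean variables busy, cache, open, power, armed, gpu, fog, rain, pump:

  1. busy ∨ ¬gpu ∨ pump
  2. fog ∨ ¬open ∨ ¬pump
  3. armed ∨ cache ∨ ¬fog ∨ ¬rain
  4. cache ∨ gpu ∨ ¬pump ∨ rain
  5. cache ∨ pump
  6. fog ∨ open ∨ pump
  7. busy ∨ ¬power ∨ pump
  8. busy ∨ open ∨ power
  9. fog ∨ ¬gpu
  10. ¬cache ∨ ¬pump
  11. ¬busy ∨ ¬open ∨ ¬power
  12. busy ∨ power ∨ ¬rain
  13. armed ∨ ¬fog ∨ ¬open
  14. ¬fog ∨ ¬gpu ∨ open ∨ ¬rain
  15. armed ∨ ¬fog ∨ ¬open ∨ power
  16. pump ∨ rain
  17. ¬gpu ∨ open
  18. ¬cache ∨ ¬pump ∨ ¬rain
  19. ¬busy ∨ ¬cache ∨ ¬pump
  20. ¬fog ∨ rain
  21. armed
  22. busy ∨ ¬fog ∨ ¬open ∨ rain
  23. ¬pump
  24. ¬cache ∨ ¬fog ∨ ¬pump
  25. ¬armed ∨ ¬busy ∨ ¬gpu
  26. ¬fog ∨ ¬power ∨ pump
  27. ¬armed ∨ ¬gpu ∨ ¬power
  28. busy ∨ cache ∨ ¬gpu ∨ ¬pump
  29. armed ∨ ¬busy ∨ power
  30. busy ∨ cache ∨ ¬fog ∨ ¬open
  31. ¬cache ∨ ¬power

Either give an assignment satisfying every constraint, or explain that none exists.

busy = True, cache = True, open = True, power = False, armed = True, gpu = False, fog = True, rain = True, pump = False

Unit clause (armed) forces armed = True.
Unit clause (¬pump) forces pump = False.
In (cache ∨ pump) only cache is left, so cache = True.
In (pump ∨ rain) only rain is left, so rain = True.
In (¬cache ∨ ¬power) only ¬power is left, so power = False.
In (busy ∨ power ∨ ¬rain) only busy is left, so busy = True.
In (¬armed ∨ ¬busy ∨ ¬gpu) only ¬gpu is left, so gpu = False.
Set open = True.
Set fog = True.
All clauses satisfied.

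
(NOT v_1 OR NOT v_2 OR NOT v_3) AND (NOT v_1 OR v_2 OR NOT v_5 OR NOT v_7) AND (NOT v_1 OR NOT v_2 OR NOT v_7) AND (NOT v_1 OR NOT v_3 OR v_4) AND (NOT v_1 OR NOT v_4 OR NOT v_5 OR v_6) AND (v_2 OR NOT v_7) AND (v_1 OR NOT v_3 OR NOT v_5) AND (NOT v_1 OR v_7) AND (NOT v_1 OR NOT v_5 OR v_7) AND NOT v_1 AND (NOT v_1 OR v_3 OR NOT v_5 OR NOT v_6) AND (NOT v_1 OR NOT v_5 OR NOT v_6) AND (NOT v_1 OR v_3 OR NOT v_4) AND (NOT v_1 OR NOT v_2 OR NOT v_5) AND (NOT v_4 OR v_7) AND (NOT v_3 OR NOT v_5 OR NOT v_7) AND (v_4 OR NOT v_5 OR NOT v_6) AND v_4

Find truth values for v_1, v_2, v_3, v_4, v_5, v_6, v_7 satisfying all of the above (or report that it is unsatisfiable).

v_1 = False, v_2 = True, v_3 = False, v_4 = True, v_5 = True, v_6 = False, v_7 = True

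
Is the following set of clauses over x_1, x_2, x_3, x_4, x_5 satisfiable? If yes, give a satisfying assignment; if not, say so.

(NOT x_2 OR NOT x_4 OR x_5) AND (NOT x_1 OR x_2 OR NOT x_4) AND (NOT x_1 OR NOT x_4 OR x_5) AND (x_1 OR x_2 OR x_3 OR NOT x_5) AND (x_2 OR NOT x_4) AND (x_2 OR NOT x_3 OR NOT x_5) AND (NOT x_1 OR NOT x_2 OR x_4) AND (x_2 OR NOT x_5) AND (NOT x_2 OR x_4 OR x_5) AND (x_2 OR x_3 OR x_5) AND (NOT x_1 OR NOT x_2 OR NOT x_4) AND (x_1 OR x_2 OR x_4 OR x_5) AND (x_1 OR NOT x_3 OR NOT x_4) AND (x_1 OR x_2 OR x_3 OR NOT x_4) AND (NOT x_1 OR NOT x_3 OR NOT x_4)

x_1=T, x_2=F, x_3=T, x_4=F, x_5=F

Set x_1 = True.
Try x_2 = True:
  (NOT x_1 OR NOT x_2 OR x_4) forces x_4 = True.
  clause (NOT x_1 OR NOT x_2 OR NOT x_4) is falsified — backtrack.
So x_2 = False.
  then (NOT x_1 OR x_2 OR NOT x_4) forces x_4 = False.
  then (x_2 OR NOT x_5) forces x_5 = False.
  then (x_2 OR x_3 OR x_5) forces x_3 = True.
All clauses satisfied.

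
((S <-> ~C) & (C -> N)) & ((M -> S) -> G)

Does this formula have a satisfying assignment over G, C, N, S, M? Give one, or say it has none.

G=T, C=F, N=F, S=T, M=T

  (S <-> ~C) & (C -> N) = True
    S <-> ~C = True
      ~C = True
    C -> N = True
  (M -> S) -> G = True
    M -> S = True
Both conjuncts True, so the formula holds.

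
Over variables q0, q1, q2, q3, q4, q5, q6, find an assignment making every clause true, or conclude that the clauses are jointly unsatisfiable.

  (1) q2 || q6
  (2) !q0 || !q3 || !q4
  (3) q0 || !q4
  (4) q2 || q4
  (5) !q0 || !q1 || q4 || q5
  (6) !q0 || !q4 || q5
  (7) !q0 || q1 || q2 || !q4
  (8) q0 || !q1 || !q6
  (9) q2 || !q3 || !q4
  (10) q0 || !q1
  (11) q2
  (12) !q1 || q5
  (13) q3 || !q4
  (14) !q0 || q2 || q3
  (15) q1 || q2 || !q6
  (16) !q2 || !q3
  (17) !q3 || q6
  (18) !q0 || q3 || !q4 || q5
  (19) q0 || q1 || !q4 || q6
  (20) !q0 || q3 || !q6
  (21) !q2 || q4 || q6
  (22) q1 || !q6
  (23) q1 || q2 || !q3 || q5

Case q2 = True:
  (!q2 || !q3) forces q3 = False.
  (q3 || !q4) forces q4 = False.
  (!q2 || q4 || q6) forces q6 = True.
  (!q0 || q3 || !q6) forces q0 = False.
  (q0 || !q1 || !q6) forces q1 = False.
  Clause (q1 || !q6) is falsified — contradiction.
Case q2 = False:
  Clause (q2) is falsified — contradiction.
Both cases fail, so the formula is unsatisfiable.

The formula is unsatisfiable.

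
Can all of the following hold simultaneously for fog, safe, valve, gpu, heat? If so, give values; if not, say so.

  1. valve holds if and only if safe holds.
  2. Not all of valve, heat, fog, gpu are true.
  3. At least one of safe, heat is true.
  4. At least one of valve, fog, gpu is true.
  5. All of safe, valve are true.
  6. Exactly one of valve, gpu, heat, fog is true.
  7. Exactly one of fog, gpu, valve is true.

fog = False, safe = True, valve = True, gpu = False, heat = False

  (1) valve=T, safe=T — same ✓
  (2) {valve, heat, fog, gpu}: 1/4 true — not all ✓
  (3) {safe, heat}: 1 true — at least one ✓
  (4) {valve, fog, gpu}: 1 true — at least one ✓
  (5) {safe, valve}: all 2 true ✓
  (6) {valve, gpu, heat, fog}: 1 true — exactly one ✓
  (7) {fog, gpu, valve}: 1 true — exactly one ✓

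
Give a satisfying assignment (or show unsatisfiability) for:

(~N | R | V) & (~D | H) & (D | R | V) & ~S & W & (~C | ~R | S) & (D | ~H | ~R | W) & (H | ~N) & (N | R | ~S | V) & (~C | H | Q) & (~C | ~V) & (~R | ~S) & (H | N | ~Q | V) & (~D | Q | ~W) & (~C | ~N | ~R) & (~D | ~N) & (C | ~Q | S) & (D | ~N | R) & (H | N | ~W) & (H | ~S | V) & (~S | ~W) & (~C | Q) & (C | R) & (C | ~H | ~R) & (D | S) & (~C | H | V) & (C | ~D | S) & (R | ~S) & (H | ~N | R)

C = True, D = True, N = False, V = False, S = False, Q = True, R = False, H = True, W = True

Unit clause (~S) forces S = False.
Unit clause (W) forces W = True.
In (D | S) only D is left, so D = True.
In (C | ~D | S) only C is left, so C = True.
In (~D | H) only H is left, so H = True.
In (~C | ~R | S) only ~R is left, so R = False.
In (~C | ~V) only ~V is left, so V = False.
In (~D | Q | ~W) only Q is left, so Q = True.
In (~D | ~N) only ~N is left, so N = False.
All clauses satisfied.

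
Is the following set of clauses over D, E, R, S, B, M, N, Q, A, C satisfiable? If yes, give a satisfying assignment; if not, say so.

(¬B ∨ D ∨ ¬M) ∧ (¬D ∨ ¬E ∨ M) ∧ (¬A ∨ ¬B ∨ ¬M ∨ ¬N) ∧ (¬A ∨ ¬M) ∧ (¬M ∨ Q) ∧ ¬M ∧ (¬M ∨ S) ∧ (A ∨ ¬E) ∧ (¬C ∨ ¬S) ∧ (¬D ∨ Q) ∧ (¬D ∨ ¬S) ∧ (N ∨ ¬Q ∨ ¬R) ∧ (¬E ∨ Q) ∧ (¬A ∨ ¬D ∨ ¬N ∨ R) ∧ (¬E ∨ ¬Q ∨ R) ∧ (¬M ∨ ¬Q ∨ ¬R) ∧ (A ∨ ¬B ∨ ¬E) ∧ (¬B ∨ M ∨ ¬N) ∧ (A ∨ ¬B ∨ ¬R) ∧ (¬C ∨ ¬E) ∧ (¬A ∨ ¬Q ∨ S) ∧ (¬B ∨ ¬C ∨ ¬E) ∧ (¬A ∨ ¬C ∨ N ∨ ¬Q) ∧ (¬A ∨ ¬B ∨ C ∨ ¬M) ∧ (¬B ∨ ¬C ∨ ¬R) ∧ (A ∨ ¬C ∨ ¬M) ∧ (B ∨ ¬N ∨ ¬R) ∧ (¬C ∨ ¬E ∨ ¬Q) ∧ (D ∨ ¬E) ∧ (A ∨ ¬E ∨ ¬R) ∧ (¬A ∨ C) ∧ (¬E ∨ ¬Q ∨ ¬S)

D = False; E = False; R = False; S = False; B = True; M = False; N = False; Q = False; A = True; C = True

Unit clause (¬M) forces M = False.
Set D = False.
  then (D ∨ ¬E) forces E = False.
Set R = False.
Set S = False.
Set B = True.
  then (¬B ∨ M ∨ ¬N) forces N = False.
Set Q = False.
Set A = True.
  then (¬A ∨ C) forces C = True.
All clauses satisfied.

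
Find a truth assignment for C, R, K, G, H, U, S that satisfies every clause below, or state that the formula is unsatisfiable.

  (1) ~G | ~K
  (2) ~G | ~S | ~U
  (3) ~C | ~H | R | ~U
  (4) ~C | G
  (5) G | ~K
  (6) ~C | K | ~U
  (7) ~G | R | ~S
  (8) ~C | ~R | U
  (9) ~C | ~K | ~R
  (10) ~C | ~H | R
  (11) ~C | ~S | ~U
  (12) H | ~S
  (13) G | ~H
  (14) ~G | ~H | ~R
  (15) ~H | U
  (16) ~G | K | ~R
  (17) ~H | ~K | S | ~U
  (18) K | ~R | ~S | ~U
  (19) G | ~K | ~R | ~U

C = False; R = False; K = False; G = True; H = False; U = True; S = False

Set C = False.
Set R = False.
Try K = True:
  (~G | ~K) forces G = False.
  clause (G | ~K) is falsified — backtrack.
So K = False.
Set G = True.
  then (~G | R | ~S) forces S = False.
Set H = False.
Set U = True.
All clauses satisfied.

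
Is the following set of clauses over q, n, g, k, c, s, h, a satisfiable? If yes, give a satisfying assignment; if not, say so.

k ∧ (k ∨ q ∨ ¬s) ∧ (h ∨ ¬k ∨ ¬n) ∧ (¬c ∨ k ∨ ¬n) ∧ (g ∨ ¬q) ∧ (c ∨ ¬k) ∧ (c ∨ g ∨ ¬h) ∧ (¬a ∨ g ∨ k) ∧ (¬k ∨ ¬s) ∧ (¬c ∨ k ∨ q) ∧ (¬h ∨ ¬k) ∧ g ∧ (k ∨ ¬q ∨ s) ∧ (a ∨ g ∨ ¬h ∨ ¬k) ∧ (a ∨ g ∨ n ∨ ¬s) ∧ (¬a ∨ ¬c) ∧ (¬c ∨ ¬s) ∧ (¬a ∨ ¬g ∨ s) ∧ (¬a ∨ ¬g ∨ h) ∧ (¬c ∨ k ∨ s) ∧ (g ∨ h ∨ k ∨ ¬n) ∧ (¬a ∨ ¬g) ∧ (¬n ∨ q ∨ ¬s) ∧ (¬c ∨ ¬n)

q = True, n = False, g = True, k = True, c = True, s = False, h = False, a = False

Unit clause (k) forces k = True.
In (c ∨ ¬k) only c is left, so c = True.
In (¬k ∨ ¬s) only ¬s is left, so s = False.
In (¬h ∨ ¬k) only ¬h is left, so h = False.
Unit clause (g) forces g = True.
In (¬a ∨ ¬c) only ¬a is left, so a = False.
In (¬c ∨ ¬n) only ¬n is left, so n = False.
Set q = True.
All clauses satisfied.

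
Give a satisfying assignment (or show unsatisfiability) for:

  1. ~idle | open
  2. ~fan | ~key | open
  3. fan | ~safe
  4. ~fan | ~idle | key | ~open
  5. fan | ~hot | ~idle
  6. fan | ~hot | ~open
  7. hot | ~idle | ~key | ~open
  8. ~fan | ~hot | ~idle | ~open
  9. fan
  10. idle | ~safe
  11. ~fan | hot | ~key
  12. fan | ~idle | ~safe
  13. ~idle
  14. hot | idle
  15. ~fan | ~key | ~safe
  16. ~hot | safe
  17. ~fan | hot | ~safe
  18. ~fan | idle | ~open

No satisfying assignment exists.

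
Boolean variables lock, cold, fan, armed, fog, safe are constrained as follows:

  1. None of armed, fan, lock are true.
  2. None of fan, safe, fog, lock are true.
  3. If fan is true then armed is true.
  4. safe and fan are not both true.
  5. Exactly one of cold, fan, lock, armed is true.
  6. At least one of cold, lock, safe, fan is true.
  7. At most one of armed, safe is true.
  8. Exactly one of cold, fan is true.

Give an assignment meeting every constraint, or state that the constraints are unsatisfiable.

lock = False, cold = True, fan = False, armed = False, fog = False, safe = False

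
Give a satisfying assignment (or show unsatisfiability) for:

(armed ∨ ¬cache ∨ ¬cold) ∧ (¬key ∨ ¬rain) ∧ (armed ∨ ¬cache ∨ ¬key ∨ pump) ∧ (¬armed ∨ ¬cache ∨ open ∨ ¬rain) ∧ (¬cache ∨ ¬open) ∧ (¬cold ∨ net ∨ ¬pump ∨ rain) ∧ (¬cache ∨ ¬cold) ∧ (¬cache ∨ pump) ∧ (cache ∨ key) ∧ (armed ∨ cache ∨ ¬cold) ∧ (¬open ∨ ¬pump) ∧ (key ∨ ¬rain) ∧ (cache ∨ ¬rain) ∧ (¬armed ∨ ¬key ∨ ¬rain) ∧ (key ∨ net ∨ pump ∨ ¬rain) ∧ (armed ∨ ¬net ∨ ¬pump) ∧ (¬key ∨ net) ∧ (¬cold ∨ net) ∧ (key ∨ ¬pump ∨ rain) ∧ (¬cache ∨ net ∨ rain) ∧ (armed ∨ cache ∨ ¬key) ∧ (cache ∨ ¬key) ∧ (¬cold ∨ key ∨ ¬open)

open: False, rain: False, net: True, key: True, armed: True, cold: False, cache: True, pump: True

Try open = True:
  (¬cache ∨ ¬open) forces cache = False.
  (cache ∨ key) forces key = True.
  clause (cache ∨ ¬key) is falsified — backtrack.
So open = False.
Set rain = False.
Set net = True.
Try key = False:
  (cache ∨ key) forces cache = True.
  (¬cache ∨ ¬cold) forces cold = False.
  (¬cache ∨ pump) forces pump = True.
  clause (key ∨ ¬pump ∨ rain) is falsified — backtrack.
So key = True.
  then (cache ∨ ¬key) forces cache = True.
  then (¬cache ∨ ¬cold) forces cold = False.
  then (¬cache ∨ pump) forces pump = True.
  then (armed ∨ ¬net ∨ ¬pump) forces armed = True.
All clauses satisfied.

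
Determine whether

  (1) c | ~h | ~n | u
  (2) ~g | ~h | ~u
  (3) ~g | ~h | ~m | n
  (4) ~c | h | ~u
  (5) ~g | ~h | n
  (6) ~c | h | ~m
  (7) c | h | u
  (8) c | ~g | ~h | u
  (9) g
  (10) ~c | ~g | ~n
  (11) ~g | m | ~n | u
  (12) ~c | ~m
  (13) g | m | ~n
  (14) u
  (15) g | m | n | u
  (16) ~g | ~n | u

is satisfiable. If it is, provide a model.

Unit clause (g) forces g = True.
Unit clause (u) forces u = True.
In (~g | ~h | ~u) only ~h is left, so h = False.
In (~c | h | ~u) only ~c is left, so c = False.
Set n = False.
Set m = True.
All clauses satisfied.

g=T; h=F; c=F; n=F; u=T; m=T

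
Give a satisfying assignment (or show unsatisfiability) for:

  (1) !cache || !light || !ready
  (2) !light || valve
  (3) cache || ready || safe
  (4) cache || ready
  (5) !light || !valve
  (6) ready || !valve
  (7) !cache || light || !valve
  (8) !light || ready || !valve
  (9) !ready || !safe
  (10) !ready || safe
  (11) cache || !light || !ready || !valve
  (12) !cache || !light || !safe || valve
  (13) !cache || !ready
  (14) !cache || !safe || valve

Set safe = False.
  then (!ready || safe) forces ready = False.
  then (cache || ready || safe) forces cache = True.
  then (ready || !valve) forces valve = False.
  then (!light || valve) forces light = False.
All clauses satisfied.

safe = False; ready = False; valve = False; light = False; cache = True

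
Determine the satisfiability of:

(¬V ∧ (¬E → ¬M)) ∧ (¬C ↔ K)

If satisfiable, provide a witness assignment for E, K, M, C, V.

E=T; K=T; M=F; C=F; V=F

  ¬V ∧ (¬E → ¬M) = True
    ¬V = True
    ¬E → ¬M = True
      ¬E = False
      ¬M = True
  ¬C ↔ K = True
    ¬C = True
Both conjuncts True, so the formula holds.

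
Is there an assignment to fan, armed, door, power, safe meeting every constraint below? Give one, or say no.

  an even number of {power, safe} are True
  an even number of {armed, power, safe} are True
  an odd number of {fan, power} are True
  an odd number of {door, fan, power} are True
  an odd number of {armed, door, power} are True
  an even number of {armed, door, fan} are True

fan = False, armed = False, door = False, power = True, safe = True

{power, safe}: 2 true → even ✓
{armed, power, safe}: 2 true → even ✓
{fan, power}: 1 true → odd ✓
{door, fan, power}: 1 true → odd ✓
{armed, door, power}: 1 true → odd ✓
{armed, door, fan}: 0 true → even ✓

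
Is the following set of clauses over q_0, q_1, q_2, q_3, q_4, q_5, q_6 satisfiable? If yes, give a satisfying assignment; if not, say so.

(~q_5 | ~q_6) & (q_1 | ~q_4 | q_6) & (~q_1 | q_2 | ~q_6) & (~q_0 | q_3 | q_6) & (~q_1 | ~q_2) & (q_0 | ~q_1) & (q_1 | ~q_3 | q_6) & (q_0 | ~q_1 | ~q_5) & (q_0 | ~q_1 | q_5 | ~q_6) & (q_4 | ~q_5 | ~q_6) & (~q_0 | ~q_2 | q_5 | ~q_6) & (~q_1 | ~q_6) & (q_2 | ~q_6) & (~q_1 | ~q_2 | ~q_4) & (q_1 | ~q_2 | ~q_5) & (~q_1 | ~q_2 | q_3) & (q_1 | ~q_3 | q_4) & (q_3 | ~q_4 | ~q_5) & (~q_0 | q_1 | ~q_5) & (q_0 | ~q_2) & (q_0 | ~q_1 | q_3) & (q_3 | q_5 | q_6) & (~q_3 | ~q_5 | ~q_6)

q_0 = True, q_1 = True, q_2 = False, q_3 = True, q_4 = True, q_5 = False, q_6 = False

Set q_0 = True.
Set q_1 = True.
  then (~q_1 | ~q_2) forces q_2 = False.
  then (~q_1 | ~q_6) forces q_6 = False.
  then (~q_0 | q_3 | q_6) forces q_3 = True.
Set q_4 = True.
Set q_5 = False.
All clauses satisfied.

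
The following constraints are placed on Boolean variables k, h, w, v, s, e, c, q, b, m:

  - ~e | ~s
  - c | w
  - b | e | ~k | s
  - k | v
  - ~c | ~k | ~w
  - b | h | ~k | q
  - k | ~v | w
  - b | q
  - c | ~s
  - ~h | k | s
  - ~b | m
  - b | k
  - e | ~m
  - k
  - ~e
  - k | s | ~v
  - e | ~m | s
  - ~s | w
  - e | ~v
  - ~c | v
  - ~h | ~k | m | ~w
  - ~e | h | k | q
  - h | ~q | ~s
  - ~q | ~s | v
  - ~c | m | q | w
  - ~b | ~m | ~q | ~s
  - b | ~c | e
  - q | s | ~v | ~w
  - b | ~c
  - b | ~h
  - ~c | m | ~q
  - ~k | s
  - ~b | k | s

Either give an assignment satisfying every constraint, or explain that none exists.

Unsatisfiable — no assignment works.

Case s = True:
  (~e | ~s) forces e = False.
  (c | ~s) forces c = True.
  (e | ~m) forces m = False.
  (~b | m) forces b = False.
  Clause (b | ~c | e) is falsified — contradiction.
Case s = False:
  (k) forces k = True.
  Clause (~k | s) is falsified — contradiction.
Both cases fail, so the formula is unsatisfiable.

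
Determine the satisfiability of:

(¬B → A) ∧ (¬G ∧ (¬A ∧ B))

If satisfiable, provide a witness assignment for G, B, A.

G=F, B=T, A=F

  ¬B → A = True
    ¬B = False
  ¬G ∧ (¬A ∧ B) = True
    ¬G = True
    ¬A ∧ B = True
      ¬A = True
Both conjuncts True, so the formula holds.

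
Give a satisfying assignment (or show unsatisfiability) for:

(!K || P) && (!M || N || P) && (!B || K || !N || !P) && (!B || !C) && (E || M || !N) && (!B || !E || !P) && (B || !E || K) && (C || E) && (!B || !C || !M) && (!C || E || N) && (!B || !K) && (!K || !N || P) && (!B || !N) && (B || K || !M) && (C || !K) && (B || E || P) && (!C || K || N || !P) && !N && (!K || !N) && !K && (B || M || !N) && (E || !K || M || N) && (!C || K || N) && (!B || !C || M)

Unit clause (!N) forces N = False.
Unit clause (!K) forces K = False.
In (!C || K || N) only !C is left, so C = False.
In (C || E) only E is left, so E = True.
In (B || !E || K) only B is left, so B = True.
In (!B || !E || !P) only !P is left, so P = False.
In (!M || N || P) only !M is left, so M = False.
All clauses satisfied.

N: False, P: False, M: False, K: False, C: False, E: True, B: True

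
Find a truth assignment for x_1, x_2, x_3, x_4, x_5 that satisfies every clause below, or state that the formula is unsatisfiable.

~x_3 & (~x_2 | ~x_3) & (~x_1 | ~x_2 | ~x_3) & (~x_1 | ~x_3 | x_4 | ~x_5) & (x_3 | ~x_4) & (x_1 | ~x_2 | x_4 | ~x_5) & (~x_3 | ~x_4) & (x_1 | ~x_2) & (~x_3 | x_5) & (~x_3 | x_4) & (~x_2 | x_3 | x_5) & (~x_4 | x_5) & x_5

x_1 = True; x_2 = False; x_3 = False; x_4 = False; x_5 = True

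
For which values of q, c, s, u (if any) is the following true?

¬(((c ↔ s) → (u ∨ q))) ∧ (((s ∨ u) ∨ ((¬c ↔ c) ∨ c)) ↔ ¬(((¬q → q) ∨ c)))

Unsatisfiable

Case c = True: the conjunct ((s ∨ u) ∨ ((¬c ↔ c) ∨ c)) ↔ ¬(((¬q → q) ∨ c)) becomes ((s ∨ u) ∨ True) ↔ ¬True = False.
Case c = False: the formula simplifies to ¬((¬s → (u ∨ q))) ∧ ((s ∨ u) ↔ ¬((¬q → q))).
  q = True: the conjunct ¬((¬s → (u ∨ q))) becomes ¬((¬s → True)) = False.
  q = False: simplifies to ¬((¬s → u)) ∧ (s ∨ u).
    s = True: the conjunct ¬((¬s → u)) becomes ¬((False → u)) = False.
    s = False: simplifies to ¬u ∧ u.
      u = True: the conjunct ¬u is False.
      u = False: the conjunct u is False.
Both cases fail — unsatisfiable.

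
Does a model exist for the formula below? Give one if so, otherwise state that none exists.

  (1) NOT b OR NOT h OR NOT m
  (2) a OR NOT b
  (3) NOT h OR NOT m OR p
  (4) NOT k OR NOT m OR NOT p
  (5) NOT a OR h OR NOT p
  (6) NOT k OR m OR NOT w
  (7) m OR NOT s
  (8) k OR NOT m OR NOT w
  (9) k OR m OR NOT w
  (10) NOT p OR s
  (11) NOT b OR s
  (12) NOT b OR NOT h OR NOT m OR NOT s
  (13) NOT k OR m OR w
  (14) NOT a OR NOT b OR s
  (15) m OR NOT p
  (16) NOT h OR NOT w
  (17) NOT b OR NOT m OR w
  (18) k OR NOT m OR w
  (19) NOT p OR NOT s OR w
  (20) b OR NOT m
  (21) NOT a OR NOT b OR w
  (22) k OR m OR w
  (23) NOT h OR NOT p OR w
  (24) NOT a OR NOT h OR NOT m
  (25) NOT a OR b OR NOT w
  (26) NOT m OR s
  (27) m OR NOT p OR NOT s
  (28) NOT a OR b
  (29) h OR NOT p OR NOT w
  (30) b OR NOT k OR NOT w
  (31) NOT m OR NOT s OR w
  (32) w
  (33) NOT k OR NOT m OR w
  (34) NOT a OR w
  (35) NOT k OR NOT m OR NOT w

Case k = True:
  (w) forces w = True.
  (NOT k OR m OR NOT w) forces m = True.
  Clause (NOT k OR NOT m OR NOT w) is falsified — contradiction.
Case k = False:
  (w) forces w = True.
  (k OR NOT m OR NOT w) forces m = False.
  Clause (k OR m OR NOT w) is falsified — contradiction.
Both cases fail, so the formula is unsatisfiable.

UNSATISFIABLE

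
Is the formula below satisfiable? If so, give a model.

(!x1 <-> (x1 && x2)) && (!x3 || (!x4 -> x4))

x1: True, x2: False, x3: False, x4: True

  !x1 <-> (x1 && x2) = True
    !x1 = False
    x1 && x2 = False
  !x3 || (!x4 -> x4) = True
    !x3 = True
    !x4 -> x4 = True
      !x4 = False
Both conjuncts True, so the formula holds.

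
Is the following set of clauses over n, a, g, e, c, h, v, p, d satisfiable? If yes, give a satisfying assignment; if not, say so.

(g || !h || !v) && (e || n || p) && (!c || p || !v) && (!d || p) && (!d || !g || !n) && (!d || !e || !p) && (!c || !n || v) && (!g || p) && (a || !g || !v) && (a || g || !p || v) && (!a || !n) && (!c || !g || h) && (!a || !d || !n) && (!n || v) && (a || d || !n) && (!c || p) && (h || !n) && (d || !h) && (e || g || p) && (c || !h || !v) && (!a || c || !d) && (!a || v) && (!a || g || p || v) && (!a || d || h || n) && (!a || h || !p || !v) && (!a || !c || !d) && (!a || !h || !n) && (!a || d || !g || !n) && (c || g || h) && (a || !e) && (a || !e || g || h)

Set n = False.
Set a = False.
  then (a || !e) forces e = False.
  then (e || n || p) forces p = True.
Set g = True.
  then (a || !g || !v) forces v = False.
Set c = False.
Set h = True.
  then (d || !h) forces d = True.
All clauses satisfied.

n = False, a = False, g = True, e = False, c = False, h = True, v = False, p = True, d = True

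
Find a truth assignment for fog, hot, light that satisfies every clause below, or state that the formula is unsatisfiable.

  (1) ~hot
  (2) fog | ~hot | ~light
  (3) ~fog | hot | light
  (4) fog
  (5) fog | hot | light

Unit clause (~hot) forces hot = False.
Unit clause (fog) forces fog = True.
In (~fog | hot | light) only light is left, so light = True.
Check each clause:
  (~hot): ~hot holds.
  (fog | ~hot | ~light): fog holds.
  (~fog | hot | light): light holds.
  (fog): fog holds.
  (fog | hot | light): fog holds.
All clauses satisfied.

fog=T, hot=F, light=T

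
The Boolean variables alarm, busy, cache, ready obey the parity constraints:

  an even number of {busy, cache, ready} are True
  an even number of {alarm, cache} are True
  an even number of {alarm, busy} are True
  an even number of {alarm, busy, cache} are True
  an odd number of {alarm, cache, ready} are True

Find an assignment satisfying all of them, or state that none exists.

Adding constraints 1, 3, 5 mod 2: every variable appears an even number of times on the left, so the left side is 0.
But the right sides sum to 1 (mod 2). 0 ≠ 1 — the system is inconsistent.

UNSATISFIABLE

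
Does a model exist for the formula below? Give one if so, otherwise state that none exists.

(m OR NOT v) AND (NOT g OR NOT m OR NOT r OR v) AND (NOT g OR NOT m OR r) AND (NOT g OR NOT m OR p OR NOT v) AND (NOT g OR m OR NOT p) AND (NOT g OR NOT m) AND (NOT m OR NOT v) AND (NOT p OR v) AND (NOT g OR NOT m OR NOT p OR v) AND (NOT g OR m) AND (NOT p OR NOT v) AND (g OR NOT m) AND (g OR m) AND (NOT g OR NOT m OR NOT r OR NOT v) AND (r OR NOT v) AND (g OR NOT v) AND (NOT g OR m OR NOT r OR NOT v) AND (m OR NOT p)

Case g = True:
  (NOT g OR NOT m) forces m = False.
  Clause (NOT g OR m) is falsified — contradiction.
Case g = False:
  (g OR NOT m) forces m = False.
  Clause (g OR m) is falsified — contradiction.
Both cases fail, so the formula is unsatisfiable.

Unsatisfiable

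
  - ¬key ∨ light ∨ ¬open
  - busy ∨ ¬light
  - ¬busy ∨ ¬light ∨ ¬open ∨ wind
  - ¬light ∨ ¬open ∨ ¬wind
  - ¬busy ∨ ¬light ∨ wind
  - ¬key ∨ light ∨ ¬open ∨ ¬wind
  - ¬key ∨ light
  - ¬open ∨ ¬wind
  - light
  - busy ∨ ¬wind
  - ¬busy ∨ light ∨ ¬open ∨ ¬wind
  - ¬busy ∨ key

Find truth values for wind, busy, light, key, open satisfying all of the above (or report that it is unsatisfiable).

Unit clause (light) forces light = True.
In (busy ∨ ¬light) only busy is left, so busy = True.
In (¬busy ∨ ¬light ∨ wind) only wind is left, so wind = True.
In (¬open ∨ ¬wind) only ¬open is left, so open = False.
In (¬busy ∨ key) only key is left, so key = True.
All clauses satisfied.

wind = True, busy = True, light = True, key = True, open = False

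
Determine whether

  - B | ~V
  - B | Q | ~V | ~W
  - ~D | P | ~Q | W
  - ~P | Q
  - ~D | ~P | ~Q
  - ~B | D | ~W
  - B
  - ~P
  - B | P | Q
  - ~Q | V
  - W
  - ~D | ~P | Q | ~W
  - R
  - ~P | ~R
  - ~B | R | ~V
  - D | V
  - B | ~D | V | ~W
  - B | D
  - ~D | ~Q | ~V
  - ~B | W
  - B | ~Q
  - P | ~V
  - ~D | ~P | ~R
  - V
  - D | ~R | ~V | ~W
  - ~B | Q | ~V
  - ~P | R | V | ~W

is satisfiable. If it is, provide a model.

Unsatisfiable

Case V = True:
  (B | ~V) forces B = True.
  (~P) forces P = False.
  Clause (P | ~V) is falsified — contradiction.
Case V = False:
  Clause (V) is falsified — contradiction.
Both cases fail, so the formula is unsatisfiable.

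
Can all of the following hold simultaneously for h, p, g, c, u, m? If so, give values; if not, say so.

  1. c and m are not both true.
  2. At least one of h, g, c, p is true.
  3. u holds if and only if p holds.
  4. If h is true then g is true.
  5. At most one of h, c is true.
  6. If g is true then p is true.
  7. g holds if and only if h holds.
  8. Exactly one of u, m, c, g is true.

h = False, p = True, g = False, c = False, u = True, m = False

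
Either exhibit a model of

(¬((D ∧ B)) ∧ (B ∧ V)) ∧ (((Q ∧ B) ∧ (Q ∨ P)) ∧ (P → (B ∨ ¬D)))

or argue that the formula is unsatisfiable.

B: True, V: True, P: False, Q: True, D: False

  ¬((D ∧ B)) ∧ (B ∧ V) = True
    ¬((D ∧ B)) = True
      D ∧ B = False
    B ∧ V = True
  ((Q ∧ B) ∧ (Q ∨ P)) ∧ (P → (B ∨ ¬D)) = True
    (Q ∧ B) ∧ (Q ∨ P) = True
      Q ∧ B = True
      Q ∨ P = True
    P → (B ∨ ¬D) = True
      B ∨ ¬D = True
        ¬D = True
Both conjuncts True, so the formula holds.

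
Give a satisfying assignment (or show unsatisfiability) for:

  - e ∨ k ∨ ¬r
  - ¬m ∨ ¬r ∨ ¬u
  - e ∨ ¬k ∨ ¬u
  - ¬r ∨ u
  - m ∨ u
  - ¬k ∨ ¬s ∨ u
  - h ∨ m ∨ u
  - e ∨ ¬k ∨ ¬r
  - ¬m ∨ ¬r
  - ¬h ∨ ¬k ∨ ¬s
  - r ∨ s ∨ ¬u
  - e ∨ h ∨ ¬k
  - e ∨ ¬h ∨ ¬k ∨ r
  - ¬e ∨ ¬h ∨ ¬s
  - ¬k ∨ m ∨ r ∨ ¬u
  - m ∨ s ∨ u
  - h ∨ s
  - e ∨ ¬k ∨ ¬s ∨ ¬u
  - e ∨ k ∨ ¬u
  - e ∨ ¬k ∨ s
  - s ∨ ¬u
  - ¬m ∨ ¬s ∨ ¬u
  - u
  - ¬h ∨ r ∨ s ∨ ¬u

Unit clause (u) forces u = True.
In (s ∨ ¬u) only s is left, so s = True.
In (¬m ∨ ¬s ∨ ¬u) only ¬m is left, so m = False.
Try h = True:
  (¬h ∨ ¬k ∨ ¬s) forces k = False.
  (¬e ∨ ¬h ∨ ¬s) forces e = False.
  clause (e ∨ k ∨ ¬u) is falsified — backtrack.
So h = False.
Try e = False:
  (e ∨ ¬k ∨ ¬u) forces k = False.
  clause (e ∨ k ∨ ¬u) is falsified — backtrack.
So e = True.
Set k = True.
  then (¬k ∨ m ∨ r ∨ ¬u) forces r = True.
All clauses satisfied.

u: True, m: False, h: False, e: True, s: True, k: True, r: True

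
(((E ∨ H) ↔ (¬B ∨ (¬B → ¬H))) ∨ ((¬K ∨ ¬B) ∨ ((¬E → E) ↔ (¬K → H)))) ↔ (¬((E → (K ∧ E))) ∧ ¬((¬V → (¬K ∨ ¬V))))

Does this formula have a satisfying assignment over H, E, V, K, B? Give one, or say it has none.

H = False, E = False, V = True, K = True, B = True

  (((E ∨ H) ↔ (¬B ∨ (¬B → ¬H))) ∨ ((¬K ∨ ¬B) ∨ ((¬E → E) ↔ (¬K → H)))) ↔ (¬((E → (K ∧ E))) ∧ ¬((¬V → (¬K ∨ ¬V)))) = True
    ((E ∨ H) ↔ (¬B ∨ (¬B → ¬H))) ∨ ((¬K ∨ ¬B) ∨ ((¬E → E) ↔ (¬K → H))) = False
      (E ∨ H) ↔ (¬B ∨ (¬B → ¬H)) = False
        E ∨ H = False
        ¬B ∨ (¬B → ¬H) = True
          ¬B = False
          ¬B → ¬H = True
            ¬B = False
            ¬H = True
      (¬K ∨ ¬B) ∨ ((¬E → E) ↔ (¬K → H)) = False
        ¬K ∨ ¬B = False
          ¬K = False
          ¬B = False
        (¬E → E) ↔ (¬K → H) = False
          ¬E → E = False
            ¬E = True
          ¬K → H = True
            ¬K = False
    ¬((E → (K ∧ E))) ∧ ¬((¬V → (¬K ∨ ¬V))) = False
      ¬((E → (K ∧ E))) = False
        E → (K ∧ E) = True
          K ∧ E = False
      ¬((¬V → (¬K ∨ ¬V))) = False
        ¬V → (¬K ∨ ¬V) = True
          ¬V = False
          ¬K ∨ ¬V = False
            ¬K = False
            ¬V = False
The formula evaluates to True.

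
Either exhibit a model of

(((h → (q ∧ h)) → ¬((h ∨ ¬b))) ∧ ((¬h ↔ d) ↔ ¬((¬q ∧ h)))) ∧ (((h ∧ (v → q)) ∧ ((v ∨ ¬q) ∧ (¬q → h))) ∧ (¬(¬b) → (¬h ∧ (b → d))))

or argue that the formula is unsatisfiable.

d=T, v=F, q=F, b=F, h=T

  ((h → (q ∧ h)) → ¬((h ∨ ¬b))) ∧ ((¬h ↔ d) ↔ ¬((¬q ∧ h))) = True
    (h → (q ∧ h)) → ¬((h ∨ ¬b)) = True
      h → (q ∧ h) = False
        q ∧ h = False
      ¬((h ∨ ¬b)) = False
        h ∨ ¬b = True
          ¬b = True
    (¬h ↔ d) ↔ ¬((¬q ∧ h)) = True
      ¬h ↔ d = False
        ¬h = False
      ¬((¬q ∧ h)) = False
        ¬q ∧ h = True
          ¬q = True
  ((h ∧ (v → q)) ∧ ((v ∨ ¬q) ∧ (¬q → h))) ∧ (¬(¬b) → (¬h ∧ (b → d))) = True
    (h ∧ (v → q)) ∧ ((v ∨ ¬q) ∧ (¬q → h)) = True
      h ∧ (v → q) = True
        v → q = True
      (v ∨ ¬q) ∧ (¬q → h) = True
        v ∨ ¬q = True
          ¬q = True
        ¬q → h = True
          ¬q = True
    ¬(¬b) → (¬h ∧ (b → d)) = True
      ¬(¬b) = False
        ¬b = True
      ¬h ∧ (b → d) = False
        ¬h = False
        b → d = True
Both conjuncts True, so the formula holds.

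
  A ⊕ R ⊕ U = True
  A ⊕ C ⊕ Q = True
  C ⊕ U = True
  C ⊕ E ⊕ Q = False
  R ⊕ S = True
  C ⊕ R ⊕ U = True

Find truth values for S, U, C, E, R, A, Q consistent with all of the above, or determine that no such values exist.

S: True; U: False; C: True; E: False; R: False; A: True; Q: True

A ⊕ R ⊕ U = T ⊕ F ⊕ F = True ✓
A ⊕ C ⊕ Q = T ⊕ T ⊕ T = True ✓
C ⊕ U = T ⊕ F = True ✓
C ⊕ E ⊕ Q = T ⊕ F ⊕ T = False ✓
R ⊕ S = F ⊕ T = True ✓
C ⊕ R ⊕ U = T ⊕ F ⊕ F = True ✓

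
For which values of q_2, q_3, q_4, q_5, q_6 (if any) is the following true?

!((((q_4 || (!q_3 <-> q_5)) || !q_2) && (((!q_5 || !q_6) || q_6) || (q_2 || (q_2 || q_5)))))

q_2: True; q_3: True; q_4: False; q_5: True; q_6: True

  !((((q_4 || (!q_3 <-> q_5)) || !q_2) && (((!q_5 || !q_6) || q_6) || (q_2 || (q_2 || q_5))))) = True
    ((q_4 || (!q_3 <-> q_5)) || !q_2) && (((!q_5 || !q_6) || q_6) || (q_2 || (q_2 || q_5))) = False
      (q_4 || (!q_3 <-> q_5)) || !q_2 = False
        q_4 || (!q_3 <-> q_5) = False
          !q_3 <-> q_5 = False
            !q_3 = False
        !q_2 = False
      ((!q_5 || !q_6) || q_6) || (q_2 || (q_2 || q_5)) = True
        (!q_5 || !q_6) || q_6 = True
          !q_5 || !q_6 = False
            !q_5 = False
            !q_6 = False
        q_2 || (q_2 || q_5) = True
          q_2 || q_5 = True
The formula evaluates to True.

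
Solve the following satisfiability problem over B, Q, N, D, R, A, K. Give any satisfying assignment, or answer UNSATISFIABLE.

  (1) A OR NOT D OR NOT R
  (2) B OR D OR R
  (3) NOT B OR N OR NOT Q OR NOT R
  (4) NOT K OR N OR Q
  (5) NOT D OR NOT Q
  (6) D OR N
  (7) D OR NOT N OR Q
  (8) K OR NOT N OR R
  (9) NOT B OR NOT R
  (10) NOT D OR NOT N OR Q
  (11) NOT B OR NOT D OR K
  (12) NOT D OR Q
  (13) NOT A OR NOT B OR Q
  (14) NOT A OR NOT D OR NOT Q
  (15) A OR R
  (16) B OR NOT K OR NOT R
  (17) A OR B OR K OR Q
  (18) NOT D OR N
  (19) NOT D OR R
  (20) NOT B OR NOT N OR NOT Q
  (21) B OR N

B=F, Q=T, N=T, D=F, R=T, A=F, K=F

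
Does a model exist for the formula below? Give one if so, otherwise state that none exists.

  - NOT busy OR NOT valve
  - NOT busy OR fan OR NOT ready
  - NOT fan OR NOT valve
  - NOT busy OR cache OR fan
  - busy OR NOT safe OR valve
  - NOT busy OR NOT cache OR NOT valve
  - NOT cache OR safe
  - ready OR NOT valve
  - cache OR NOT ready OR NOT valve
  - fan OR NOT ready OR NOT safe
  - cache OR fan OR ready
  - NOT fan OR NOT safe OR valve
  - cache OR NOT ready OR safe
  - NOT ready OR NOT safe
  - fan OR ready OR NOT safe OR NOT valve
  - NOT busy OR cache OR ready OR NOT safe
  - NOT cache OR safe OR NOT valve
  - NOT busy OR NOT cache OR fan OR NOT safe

ready = False, valve = False, safe = False, busy = False, cache = False, fan = True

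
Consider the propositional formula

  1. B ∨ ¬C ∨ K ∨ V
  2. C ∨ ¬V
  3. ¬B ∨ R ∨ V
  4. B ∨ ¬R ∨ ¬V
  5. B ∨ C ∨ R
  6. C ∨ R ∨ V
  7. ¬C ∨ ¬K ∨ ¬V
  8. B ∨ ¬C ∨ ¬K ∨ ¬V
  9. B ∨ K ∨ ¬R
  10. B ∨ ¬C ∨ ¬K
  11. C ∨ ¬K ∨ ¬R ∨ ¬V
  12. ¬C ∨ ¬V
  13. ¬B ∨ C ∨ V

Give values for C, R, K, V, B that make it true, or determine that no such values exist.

C: False, R: True, K: True, V: False, B: False

Set C = False.
  then (C ∨ ¬V) forces V = False.
  then (C ∨ R ∨ V) forces R = True.
  then (¬B ∨ C ∨ V) forces B = False.
  then (B ∨ K ∨ ¬R) forces K = True.
All clauses satisfied.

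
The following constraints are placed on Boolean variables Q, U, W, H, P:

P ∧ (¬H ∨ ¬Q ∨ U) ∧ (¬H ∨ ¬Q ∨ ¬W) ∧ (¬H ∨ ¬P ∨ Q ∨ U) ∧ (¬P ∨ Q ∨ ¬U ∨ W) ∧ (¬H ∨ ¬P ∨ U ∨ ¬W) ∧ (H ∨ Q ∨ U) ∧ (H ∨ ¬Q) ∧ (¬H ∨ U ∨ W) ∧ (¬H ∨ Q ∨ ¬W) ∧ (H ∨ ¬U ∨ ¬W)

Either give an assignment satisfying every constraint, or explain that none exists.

Q: True, U: True, W: False, H: True, P: True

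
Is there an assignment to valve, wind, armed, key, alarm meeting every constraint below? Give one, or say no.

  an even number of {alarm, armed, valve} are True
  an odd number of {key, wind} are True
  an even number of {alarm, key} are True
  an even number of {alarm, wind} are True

No satisfying assignment exists.

Adding constraints 2, 3, 4 mod 2: every variable appears an even number of times on the left, so the left side is 0.
But the right sides sum to 1 (mod 2). 0 ≠ 1 — the system is inconsistent.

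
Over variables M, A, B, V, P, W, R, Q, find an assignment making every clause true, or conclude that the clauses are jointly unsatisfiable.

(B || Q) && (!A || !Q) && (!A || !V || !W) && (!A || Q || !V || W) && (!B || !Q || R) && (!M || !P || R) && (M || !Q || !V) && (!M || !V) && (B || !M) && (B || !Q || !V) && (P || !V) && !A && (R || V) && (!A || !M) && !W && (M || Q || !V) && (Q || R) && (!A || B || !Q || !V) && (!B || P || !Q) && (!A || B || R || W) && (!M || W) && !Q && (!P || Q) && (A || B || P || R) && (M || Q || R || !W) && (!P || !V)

M=F; A=F; B=T; V=F; P=F; W=F; R=T; Q=F

Unit clause (!A) forces A = False.
Unit clause (!W) forces W = False.
In (!M || W) only !M is left, so M = False.
Unit clause (!Q) forces Q = False.
In (!P || Q) only !P is left, so P = False.
In (B || Q) only B is left, so B = True.
In (P || !V) only !V is left, so V = False.
In (R || V) only R is left, so R = True.
All clauses satisfied.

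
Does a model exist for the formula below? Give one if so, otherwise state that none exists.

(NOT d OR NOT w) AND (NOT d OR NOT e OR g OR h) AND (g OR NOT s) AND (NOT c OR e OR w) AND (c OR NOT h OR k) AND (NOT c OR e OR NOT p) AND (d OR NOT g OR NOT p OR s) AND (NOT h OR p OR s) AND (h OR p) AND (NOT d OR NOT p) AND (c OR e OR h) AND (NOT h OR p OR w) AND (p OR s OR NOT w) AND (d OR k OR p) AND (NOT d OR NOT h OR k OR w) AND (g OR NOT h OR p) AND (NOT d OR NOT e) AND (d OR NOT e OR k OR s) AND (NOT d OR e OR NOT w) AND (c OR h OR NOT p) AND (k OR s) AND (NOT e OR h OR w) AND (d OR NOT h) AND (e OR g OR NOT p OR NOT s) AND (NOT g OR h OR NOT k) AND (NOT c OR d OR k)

Set p = True.
  then (NOT d OR NOT p) forces d = False.
  then (d OR NOT h) forces h = False.
  then (c OR h OR NOT p) forces c = True.
  then (NOT c OR d OR k) forces k = True.
  then (NOT c OR e OR NOT p) forces e = True.
  then (NOT e OR h OR w) forces w = True.
  then (NOT g OR h OR NOT k) forces g = False.
  then (g OR NOT s) forces s = False.
All clauses satisfied.

p: True; e: True; s: False; h: False; c: True; k: True; g: False; d: False; w: True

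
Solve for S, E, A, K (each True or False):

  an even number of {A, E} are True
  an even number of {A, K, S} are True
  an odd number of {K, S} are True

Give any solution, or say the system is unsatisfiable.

S: False; E: True; A: True; K: True

{A, E}: 2 true → even ✓
{A, K, S}: 2 true → even ✓
{K, S}: 1 true → odd ✓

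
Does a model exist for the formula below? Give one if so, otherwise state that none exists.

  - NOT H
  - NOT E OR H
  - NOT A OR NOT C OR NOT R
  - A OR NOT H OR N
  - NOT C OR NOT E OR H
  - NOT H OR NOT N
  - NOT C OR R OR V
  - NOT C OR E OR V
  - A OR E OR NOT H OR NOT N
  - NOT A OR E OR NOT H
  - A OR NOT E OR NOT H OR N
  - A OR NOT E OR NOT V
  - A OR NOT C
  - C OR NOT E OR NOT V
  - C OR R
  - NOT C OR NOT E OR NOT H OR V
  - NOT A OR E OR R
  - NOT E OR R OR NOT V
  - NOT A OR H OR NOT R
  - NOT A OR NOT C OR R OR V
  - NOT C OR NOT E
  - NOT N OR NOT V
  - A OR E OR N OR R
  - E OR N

Unit clause (NOT H) forces H = False.
In (NOT E OR H) only NOT E is left, so E = False.
In (E OR N) only N is left, so N = True.
In (NOT N OR NOT V) only NOT V is left, so V = False.
In (NOT C OR E OR V) only NOT C is left, so C = False.
In (C OR R) only R is left, so R = True.
In (NOT A OR H OR NOT R) only NOT A is left, so A = False.
All clauses satisfied.

C=F, A=F, V=F, H=F, R=T, N=T, E=F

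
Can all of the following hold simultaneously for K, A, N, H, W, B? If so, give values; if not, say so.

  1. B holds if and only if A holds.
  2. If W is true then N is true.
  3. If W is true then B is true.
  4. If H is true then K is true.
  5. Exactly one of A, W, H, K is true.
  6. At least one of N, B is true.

K = False, A = True, N = True, H = False, W = False, B = True

  (1) B=T, A=T — same ✓
  (2) W=F ⇒ N: vacuous ✓
  (3) W=F ⇒ B: vacuous ✓
  (4) H=F ⇒ K: vacuous ✓
  (5) {A, W, H, K}: 1 true — exactly one ✓
  (6) {N, B}: 2 true — at least one ✓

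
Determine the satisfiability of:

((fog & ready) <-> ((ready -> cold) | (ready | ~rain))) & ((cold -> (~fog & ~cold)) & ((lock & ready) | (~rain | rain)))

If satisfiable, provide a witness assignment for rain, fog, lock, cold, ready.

rain: True; fog: True; lock: False; cold: False; ready: True

  (fog & ready) <-> ((ready -> cold) | (ready | ~rain)) = True
    fog & ready = True
    (ready -> cold) | (ready | ~rain) = True
      ready -> cold = False
      ready | ~rain = True
        ~rain = False
  (cold -> (~fog & ~cold)) & ((lock & ready) | (~rain | rain)) = True
    cold -> (~fog & ~cold) = True
      ~fog & ~cold = False
        ~fog = False
        ~cold = True
    (lock & ready) | (~rain | rain) = True
      lock & ready = False
      ~rain | rain = True
        ~rain = False
Both conjuncts True, so the formula holds.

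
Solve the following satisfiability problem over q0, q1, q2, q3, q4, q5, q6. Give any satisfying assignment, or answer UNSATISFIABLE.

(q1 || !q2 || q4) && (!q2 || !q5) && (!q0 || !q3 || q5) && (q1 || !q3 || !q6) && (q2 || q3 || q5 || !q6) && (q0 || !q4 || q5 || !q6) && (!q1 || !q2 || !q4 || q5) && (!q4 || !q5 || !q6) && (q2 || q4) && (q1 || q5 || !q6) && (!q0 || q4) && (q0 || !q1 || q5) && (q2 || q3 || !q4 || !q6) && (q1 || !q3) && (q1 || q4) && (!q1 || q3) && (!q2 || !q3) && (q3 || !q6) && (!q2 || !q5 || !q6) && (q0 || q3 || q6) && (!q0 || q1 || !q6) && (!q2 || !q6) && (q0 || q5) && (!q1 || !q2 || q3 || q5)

q0=F, q1=T, q2=F, q3=T, q4=T, q5=T, q6=F

Set q0 = False.
  then (q0 || q5) forces q5 = True.
  then (!q2 || !q5) forces q2 = False.
  then (q2 || q4) forces q4 = True.
  then (!q4 || !q5 || !q6) forces q6 = False.
  then (q0 || q3 || q6) forces q3 = True.
  then (q1 || !q3) forces q1 = True.
All clauses satisfied.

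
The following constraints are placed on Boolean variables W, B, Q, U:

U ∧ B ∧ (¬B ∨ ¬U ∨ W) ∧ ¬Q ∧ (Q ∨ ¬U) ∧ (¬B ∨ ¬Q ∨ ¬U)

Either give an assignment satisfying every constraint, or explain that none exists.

No satisfying assignment exists.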